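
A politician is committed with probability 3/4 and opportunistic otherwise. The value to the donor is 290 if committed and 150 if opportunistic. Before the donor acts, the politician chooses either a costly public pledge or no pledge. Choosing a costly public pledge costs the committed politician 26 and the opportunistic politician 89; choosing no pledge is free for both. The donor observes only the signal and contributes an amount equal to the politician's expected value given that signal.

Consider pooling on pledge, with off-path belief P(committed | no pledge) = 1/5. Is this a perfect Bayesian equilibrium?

On the equilibrium path (pledge) the donor holds the prior 3/4 and pays 3/4·290 + 1/4·150 = 255. Off-path (no pledge) belief 1/5 gives 1/5·290 + 4/5·150 = 178.
Committed: pledge gives 255 − 26 = 229; no pledge gives 178 − 0 = 178. Stays. ✓
Opportunistic: pledge gives 255 − 89 = 166; no pledge gives 178 − 0 = 178. Deviates. ✗

No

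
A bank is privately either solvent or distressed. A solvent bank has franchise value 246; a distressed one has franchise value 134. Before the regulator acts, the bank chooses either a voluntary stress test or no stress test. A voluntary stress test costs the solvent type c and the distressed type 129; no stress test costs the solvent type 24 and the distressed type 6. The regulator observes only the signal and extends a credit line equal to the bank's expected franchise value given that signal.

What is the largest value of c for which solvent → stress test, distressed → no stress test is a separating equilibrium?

Under separation: stress test → solvent (pays 246); no stress test → distressed (pays 134).
Distressed: 134 − 6 = 128 ≥ 246 − 129 = 117. Holds regardless of c. ✓
Solvent: 246 − c ≥ 134 − 24, so c ≤ 246 − 110 = 136.

136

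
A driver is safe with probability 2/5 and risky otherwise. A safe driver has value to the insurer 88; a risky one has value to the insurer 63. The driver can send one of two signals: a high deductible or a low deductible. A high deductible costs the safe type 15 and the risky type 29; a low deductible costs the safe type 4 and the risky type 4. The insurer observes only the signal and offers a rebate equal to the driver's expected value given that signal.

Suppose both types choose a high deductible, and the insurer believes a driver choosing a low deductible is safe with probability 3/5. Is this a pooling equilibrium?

On the equilibrium path (high deductible) the insurer holds the prior 2/5 and pays 2/5·88 + 3/5·63 = 73. Off-path (low deductible) belief 3/5 gives 3/5·88 + 2/5·63 = 78.
Safe: high deductible gives 73 − 15 = 58; low deductible gives 78 − 4 = 74. Deviates. ✗
Risky: high deductible gives 73 − 29 = 44; low deductible gives 78 − 4 = 74. Deviates. ✗

No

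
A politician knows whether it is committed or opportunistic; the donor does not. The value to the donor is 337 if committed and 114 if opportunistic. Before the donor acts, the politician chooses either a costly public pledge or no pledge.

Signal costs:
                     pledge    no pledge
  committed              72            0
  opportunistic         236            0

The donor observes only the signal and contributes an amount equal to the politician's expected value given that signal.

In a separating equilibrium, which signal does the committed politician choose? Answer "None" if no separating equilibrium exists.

pledge

Try committed → pledge, opportunistic → no pledge:
  Under separation the donor infers type exactly: pledge → committed (pays 337), no pledge → opportunistic (pays 114).
  Committed: pledge gives 337 − 72 = 265; no pledge gives 114 − 0 = 114. No deviation. ✓
  Opportunistic: no pledge gives 114 − 0 = 114; pledge gives 337 − 236 = 101. No deviation. ✓
Both hold — the committed type sends pledge.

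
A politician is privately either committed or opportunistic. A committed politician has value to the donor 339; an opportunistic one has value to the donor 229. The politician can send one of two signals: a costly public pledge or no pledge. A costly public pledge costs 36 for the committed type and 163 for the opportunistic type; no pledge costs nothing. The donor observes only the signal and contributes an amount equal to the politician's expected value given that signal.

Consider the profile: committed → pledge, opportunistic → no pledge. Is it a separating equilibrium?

Yes

Under separation the donor infers type exactly: pledge → committed (pays 339), no pledge → opportunistic (pays 229).
Committed: pledge gives 339 − 36 = 303; no pledge gives 229 − 0 = 229. No deviation. ✓
Opportunistic: no pledge gives 229 − 0 = 229; pledge gives 339 − 163 = 176. No deviation. ✓
Neither type gains from mimicking the other.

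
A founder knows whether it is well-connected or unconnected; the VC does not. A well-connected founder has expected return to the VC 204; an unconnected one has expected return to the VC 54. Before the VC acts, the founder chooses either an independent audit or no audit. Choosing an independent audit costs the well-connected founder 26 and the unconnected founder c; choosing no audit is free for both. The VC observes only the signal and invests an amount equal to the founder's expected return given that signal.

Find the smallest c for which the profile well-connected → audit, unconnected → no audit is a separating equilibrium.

150

Under separation: audit → well-connected (pays 204); no audit → unconnected (pays 54).
Well-connected: 204 − 26 = 178 ≥ 54 − 0 = 54. Holds regardless of c. ✓
Unconnected: 54 − 0 ≥ 204 − c, so c ≥ 204 − 54 = 150.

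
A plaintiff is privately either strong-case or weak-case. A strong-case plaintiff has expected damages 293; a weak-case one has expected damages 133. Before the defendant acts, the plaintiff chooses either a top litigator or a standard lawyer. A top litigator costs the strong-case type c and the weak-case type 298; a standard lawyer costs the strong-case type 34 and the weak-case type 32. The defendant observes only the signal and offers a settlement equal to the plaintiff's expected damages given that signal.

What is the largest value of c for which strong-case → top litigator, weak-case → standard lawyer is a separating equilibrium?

194

Under separation: top litigator → strong-case (pays 293); standard lawyer → weak-case (pays 133).
Weak-case: 133 − 32 = 101 ≥ 293 − 298 = -5. Holds regardless of c. ✓
Strong-case: 293 − c ≥ 133 − 34, so c ≤ 293 − 99 = 194.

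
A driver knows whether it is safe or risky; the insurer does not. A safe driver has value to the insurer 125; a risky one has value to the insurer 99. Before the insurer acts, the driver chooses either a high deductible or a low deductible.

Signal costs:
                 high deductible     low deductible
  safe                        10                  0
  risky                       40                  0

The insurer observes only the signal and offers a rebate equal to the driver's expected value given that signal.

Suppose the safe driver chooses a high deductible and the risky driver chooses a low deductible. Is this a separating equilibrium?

Yes

If types separate, high deductible earns payment 125 and low deductible earns 99.
Safe: high deductible gives 125 − 10 = 115; low deductible gives 99 − 0 = 99. No deviation. ✓
Risky: low deductible gives 99 − 0 = 99; high deductible gives 125 − 40 = 85. No deviation. ✓
Both incentive constraints hold.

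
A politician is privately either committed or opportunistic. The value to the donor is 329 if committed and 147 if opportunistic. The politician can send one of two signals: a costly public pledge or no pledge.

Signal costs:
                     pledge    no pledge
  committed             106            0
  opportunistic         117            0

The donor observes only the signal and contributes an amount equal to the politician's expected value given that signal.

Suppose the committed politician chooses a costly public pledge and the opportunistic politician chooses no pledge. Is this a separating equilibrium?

If types separate, pledge earns payment 329 and no pledge earns 147.
Committed: pledge gives 329 − 106 = 223; no pledge gives 147 − 0 = 147. No deviation. ✓
Opportunistic: no pledge gives 147 − 0 = 147; pledge gives 329 − 117 = 212. Would deviate. ✗

No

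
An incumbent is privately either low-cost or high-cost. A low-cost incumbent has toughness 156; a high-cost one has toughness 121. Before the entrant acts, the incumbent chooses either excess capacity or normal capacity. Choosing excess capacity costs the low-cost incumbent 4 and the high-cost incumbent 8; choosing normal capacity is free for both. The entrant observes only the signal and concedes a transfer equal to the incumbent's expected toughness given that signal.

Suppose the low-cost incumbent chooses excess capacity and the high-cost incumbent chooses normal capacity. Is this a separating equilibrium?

No

If types separate, excess capacity earns payment 156 and normal capacity earns 121.
Low-cost: excess capacity gives 156 − 4 = 152; normal capacity gives 121 − 0 = 121. No deviation. ✓
High-cost: normal capacity gives 121 − 0 = 121; excess capacity gives 156 − 8 = 148. Would deviate. ✗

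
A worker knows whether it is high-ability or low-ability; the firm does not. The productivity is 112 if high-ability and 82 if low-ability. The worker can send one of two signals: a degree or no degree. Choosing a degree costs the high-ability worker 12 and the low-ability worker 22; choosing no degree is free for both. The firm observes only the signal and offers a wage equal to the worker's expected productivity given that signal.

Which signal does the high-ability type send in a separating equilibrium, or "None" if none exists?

Try high-ability → degree, low-ability → no degree:
  Under separation the firm infers type exactly: degree → high-ability (pays 112), no degree → low-ability (pays 82).
  High-ability: degree gives 112 − 12 = 100; no degree gives 82 − 0 = 82. No deviation. ✓
  Low-ability: no degree gives 82 − 0 = 82; degree gives 112 − 22 = 90. Would deviate. ✗
Try high-ability → no degree, low-ability → degree:
  Under separation the firm infers type exactly: no degree → high-ability (pays 112), degree → low-ability (pays 82).
  High-ability: no degree gives 112 − 0 = 112; degree gives 82 − 12 = 70. No deviation. ✓
  Low-ability: degree gives 82 − 22 = 60; no degree gives 112 − 0 = 112. Would deviate. ✗
Neither assignment is incentive-compatible.

None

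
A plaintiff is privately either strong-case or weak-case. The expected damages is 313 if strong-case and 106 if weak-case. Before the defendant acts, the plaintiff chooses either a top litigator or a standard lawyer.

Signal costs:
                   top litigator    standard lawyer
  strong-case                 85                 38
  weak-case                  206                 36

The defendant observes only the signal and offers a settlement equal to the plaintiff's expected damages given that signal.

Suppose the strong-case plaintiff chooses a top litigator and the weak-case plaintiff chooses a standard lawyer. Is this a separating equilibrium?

No

Under separation the defendant infers type exactly: top litigator → strong-case (pays 313), standard lawyer → weak-case (pays 106).
Strong-case: top litigator gives 313 − 85 = 228; standard lawyer gives 106 − 38 = 68. No deviation. ✓
Weak-case: standard lawyer gives 106 − 36 = 70; top litigator gives 313 − 206 = 107. Would deviate. ✗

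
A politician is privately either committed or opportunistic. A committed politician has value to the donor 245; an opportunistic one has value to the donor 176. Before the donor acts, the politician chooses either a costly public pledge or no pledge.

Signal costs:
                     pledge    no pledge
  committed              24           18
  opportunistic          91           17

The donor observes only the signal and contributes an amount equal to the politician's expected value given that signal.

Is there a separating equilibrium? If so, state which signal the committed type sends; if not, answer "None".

Try committed → pledge, opportunistic → no pledge:
  If types separate, pledge earns payment 245 and no pledge earns 176.
  Committed: pledge gives 245 − 24 = 221; no pledge gives 176 − 18 = 158. No deviation. ✓
  Opportunistic: no pledge gives 176 − 17 = 159; pledge gives 245 − 91 = 154. No deviation. ✓
Both hold — the committed type sends pledge.

pledge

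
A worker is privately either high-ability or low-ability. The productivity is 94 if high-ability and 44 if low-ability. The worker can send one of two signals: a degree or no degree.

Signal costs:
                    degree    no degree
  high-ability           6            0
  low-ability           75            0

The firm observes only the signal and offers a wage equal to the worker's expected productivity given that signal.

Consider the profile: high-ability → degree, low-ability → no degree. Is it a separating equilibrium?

If types separate, degree earns payment 94 and no degree earns 44.
High-ability: degree gives 94 − 6 = 88; no degree gives 44 − 0 = 44. No deviation. ✓
Low-ability: no degree gives 44 − 0 = 44; degree gives 94 − 75 = 19. No deviation. ✓
Neither type gains from mimicking the other.

Yes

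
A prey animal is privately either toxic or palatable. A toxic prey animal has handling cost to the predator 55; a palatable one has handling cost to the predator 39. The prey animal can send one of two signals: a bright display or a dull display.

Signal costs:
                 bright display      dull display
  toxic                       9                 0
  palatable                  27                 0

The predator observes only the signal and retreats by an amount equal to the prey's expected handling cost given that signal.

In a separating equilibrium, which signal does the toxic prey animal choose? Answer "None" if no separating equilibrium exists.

Try toxic → bright display, palatable → dull display:
  Under separation the predator infers type exactly: bright display → toxic (pays 55), dull display → palatable (pays 39).
  Toxic: bright display gives 55 − 9 = 46; dull display gives 39 − 0 = 39. No deviation. ✓
  Palatable: dull display gives 39 − 0 = 39; bright display gives 55 − 27 = 28. No deviation. ✓
Both hold — the toxic type sends bright display.

bright display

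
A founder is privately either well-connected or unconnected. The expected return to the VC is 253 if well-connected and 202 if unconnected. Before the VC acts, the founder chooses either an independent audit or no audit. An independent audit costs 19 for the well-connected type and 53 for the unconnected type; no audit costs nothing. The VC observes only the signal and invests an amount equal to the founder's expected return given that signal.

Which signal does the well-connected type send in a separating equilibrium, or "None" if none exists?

audit

Try well-connected → audit, unconnected → no audit:
  Under separation the VC infers type exactly: audit → well-connected (pays 253), no audit → unconnected (pays 202).
  Well-connected: audit gives 253 − 19 = 234; no audit gives 202 − 0 = 202. No deviation. ✓
  Unconnected: no audit gives 202 − 0 = 202; audit gives 253 − 53 = 200. No deviation. ✓
Both hold — the well-connected type sends audit.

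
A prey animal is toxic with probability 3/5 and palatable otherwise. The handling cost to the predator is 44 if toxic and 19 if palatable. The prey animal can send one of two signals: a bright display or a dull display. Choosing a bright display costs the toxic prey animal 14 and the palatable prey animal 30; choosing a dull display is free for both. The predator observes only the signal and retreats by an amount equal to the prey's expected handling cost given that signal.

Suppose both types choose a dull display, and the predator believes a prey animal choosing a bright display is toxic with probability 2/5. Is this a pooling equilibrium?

At the pooled signal (dull display) the predator holds the prior 3/5 and pays 3/5·44 + 2/5·19 = 34. Off-path (bright display) belief 2/5 gives 2/5·44 + 3/5·19 = 29.
Toxic: dull display gives 34 − 0 = 34; bright display gives 29 − 14 = 15. Stays. ✓
Palatable: dull display gives 34 − 0 = 34; bright display gives 29 − 30 = -1. Stays. ✓

Yes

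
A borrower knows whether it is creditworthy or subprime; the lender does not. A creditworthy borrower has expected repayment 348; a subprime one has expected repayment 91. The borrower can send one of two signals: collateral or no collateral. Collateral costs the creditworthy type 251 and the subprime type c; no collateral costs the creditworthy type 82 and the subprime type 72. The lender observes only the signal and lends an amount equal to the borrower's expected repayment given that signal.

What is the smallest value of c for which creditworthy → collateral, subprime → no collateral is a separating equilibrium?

329

Under separation: collateral → creditworthy (pays 348); no collateral → subprime (pays 91).
Creditworthy: 348 − 251 = 97 ≥ 91 − 82 = 9. Holds regardless of c. ✓
Subprime: 91 − 72 ≥ 348 − c, so c ≥ 348 − 19 = 329.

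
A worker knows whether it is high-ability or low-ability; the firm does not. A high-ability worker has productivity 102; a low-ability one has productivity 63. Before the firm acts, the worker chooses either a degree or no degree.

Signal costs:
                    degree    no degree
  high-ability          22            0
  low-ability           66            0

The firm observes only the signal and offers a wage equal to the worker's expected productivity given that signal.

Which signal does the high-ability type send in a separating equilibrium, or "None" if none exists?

degree

Try high-ability → degree, low-ability → no degree:
  Under separation the firm infers type exactly: degree → high-ability (pays 102), no degree → low-ability (pays 63).
  High-ability: degree gives 102 − 22 = 80; no degree gives 63 − 0 = 63. No deviation. ✓
  Low-ability: no degree gives 63 − 0 = 63; degree gives 102 − 66 = 36. No deviation. ✓
Both hold — the high-ability type sends degree.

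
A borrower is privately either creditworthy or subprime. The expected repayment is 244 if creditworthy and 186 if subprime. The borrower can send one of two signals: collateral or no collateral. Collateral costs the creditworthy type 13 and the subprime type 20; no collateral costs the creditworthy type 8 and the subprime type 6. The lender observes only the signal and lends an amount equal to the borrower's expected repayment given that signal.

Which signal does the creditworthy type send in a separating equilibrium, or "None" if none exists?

None

Try creditworthy → collateral, subprime → no collateral:
  If types separate, collateral earns payment 244 and no collateral earns 186.
  Creditworthy: collateral gives 244 − 13 = 231; no collateral gives 186 − 8 = 178. No deviation. ✓
  Subprime: no collateral gives 186 − 6 = 180; collateral gives 244 − 20 = 224. Would deviate. ✗
Try creditworthy → no collateral, subprime → collateral:
  If types separate, no collateral earns payment 244 and collateral earns 186.
  Creditworthy: no collateral gives 244 − 8 = 236; collateral gives 186 − 13 = 173. No deviation. ✓
  Subprime: collateral gives 186 − 20 = 166; no collateral gives 244 − 6 = 238. Would deviate. ✗
Neither assignment is incentive-compatible.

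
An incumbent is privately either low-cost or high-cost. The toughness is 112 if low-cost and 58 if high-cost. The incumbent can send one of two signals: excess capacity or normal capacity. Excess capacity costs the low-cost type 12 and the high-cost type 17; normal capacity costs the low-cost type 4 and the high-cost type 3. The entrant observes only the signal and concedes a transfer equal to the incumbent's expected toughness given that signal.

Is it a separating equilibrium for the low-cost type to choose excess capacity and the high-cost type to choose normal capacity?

Under separation the entrant infers type exactly: excess capacity → low-cost (pays 112), normal capacity → high-cost (pays 58).
Low-cost: excess capacity gives 112 − 12 = 100; normal capacity gives 58 − 4 = 54. No deviation. ✓
High-cost: normal capacity gives 58 − 3 = 55; excess capacity gives 112 − 17 = 95. Would deviate. ✗

No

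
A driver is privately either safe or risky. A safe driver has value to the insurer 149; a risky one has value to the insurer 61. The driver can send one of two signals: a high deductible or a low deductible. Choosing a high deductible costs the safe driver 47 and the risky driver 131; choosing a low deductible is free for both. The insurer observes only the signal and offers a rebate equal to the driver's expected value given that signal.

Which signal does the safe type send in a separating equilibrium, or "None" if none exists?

Try safe → high deductible, risky → low deductible:
  If types separate, high deductible earns payment 149 and low deductible earns 61.
  Safe: high deductible gives 149 − 47 = 102; low deductible gives 61 − 0 = 61. No deviation. ✓
  Risky: low deductible gives 61 − 0 = 61; high deductible gives 149 − 131 = 18. No deviation. ✓
Both hold — the safe type sends high deductible.

high deductible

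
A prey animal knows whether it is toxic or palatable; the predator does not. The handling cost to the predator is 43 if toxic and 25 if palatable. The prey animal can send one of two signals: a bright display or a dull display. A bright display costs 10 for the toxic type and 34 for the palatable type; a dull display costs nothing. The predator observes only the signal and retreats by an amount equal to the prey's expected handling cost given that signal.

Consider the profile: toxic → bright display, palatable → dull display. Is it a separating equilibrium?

Yes

Under separation the predator infers type exactly: bright display → toxic (pays 43), dull display → palatable (pays 25).
Toxic: bright display gives 43 − 10 = 33; dull display gives 25 − 0 = 25. No deviation. ✓
Palatable: dull display gives 25 − 0 = 25; bright display gives 43 − 34 = 9. No deviation. ✓
Both incentive constraints hold.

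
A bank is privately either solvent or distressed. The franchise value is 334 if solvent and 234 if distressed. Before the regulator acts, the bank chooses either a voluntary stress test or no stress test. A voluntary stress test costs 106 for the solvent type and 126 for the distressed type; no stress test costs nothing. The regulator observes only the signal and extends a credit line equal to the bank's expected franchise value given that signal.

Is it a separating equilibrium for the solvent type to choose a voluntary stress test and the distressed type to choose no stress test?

No

Under separation the regulator infers type exactly: stress test → solvent (pays 334), no stress test → distressed (pays 234).
Solvent: stress test gives 334 − 106 = 228; no stress test gives 234 − 0 = 234. Would deviate. ✗
Distressed: no stress test gives 234 − 0 = 234; stress test gives 334 − 126 = 208. No deviation. ✓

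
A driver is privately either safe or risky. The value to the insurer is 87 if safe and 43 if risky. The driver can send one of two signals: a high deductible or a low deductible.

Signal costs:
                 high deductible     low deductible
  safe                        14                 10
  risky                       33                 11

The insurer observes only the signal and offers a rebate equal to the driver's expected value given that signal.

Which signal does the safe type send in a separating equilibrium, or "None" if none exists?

None

Try safe → high deductible, risky → low deductible:
  Under separation the insurer infers type exactly: high deductible → safe (pays 87), low deductible → risky (pays 43).
  Safe: high deductible gives 87 − 14 = 73; low deductible gives 43 − 10 = 33. No deviation. ✓
  Risky: low deductible gives 43 − 11 = 32; high deductible gives 87 − 33 = 54. Would deviate. ✗
Try safe → low deductible, risky → high deductible:
  Under separation the insurer infers type exactly: low deductible → safe (pays 87), high deductible → risky (pays 43).
  Safe: low deductible gives 87 − 10 = 77; high deductible gives 43 − 14 = 29. No deviation. ✓
  Risky: high deductible gives 43 − 33 = 10; low deductible gives 87 − 11 = 76. Would deviate. ✗
Neither assignment is incentive-compatible.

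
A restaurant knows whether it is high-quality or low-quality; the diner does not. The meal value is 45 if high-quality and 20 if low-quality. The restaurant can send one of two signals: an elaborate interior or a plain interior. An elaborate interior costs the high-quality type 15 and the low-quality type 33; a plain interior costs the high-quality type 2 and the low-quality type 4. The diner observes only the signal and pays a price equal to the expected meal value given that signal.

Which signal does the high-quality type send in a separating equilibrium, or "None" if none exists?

Try high-quality → elaborate interior, low-quality → plain interior:
  Under separation the diner infers type exactly: elaborate interior → high-quality (pays 45), plain interior → low-quality (pays 20).
  High-quality: elaborate interior gives 45 − 15 = 30; plain interior gives 20 − 2 = 18. No deviation. ✓
  Low-quality: plain interior gives 20 − 4 = 16; elaborate interior gives 45 − 33 = 12. No deviation. ✓
Both hold — the high-quality type sends elaborate interior.

elaborate interior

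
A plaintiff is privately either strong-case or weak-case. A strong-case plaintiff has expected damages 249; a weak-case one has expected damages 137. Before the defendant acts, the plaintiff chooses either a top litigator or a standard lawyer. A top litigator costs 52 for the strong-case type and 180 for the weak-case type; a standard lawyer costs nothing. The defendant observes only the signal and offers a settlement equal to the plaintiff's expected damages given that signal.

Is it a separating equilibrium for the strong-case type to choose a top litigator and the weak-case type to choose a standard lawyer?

Yes

Under separation the defendant infers type exactly: top litigator → strong-case (pays 249), standard lawyer → weak-case (pays 137).
Strong-case: top litigator gives 249 − 52 = 197; standard lawyer gives 137 − 0 = 137. No deviation. ✓
Weak-case: standard lawyer gives 137 − 0 = 137; top litigator gives 249 − 180 = 69. No deviation. ✓
Neither type gains from mimicking the other.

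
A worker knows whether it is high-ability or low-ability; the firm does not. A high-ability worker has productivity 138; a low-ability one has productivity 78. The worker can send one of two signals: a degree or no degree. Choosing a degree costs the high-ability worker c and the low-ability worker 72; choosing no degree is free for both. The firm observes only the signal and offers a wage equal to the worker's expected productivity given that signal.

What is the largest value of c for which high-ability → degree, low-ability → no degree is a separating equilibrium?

Under separation: degree → high-ability (pays 138); no degree → low-ability (pays 78).
Low-ability: 78 − 0 = 78 ≥ 138 − 72 = 66. Holds regardless of c. ✓
High-ability: 138 − c ≥ 78 − 0, so c ≤ 138 − 78 = 60.

60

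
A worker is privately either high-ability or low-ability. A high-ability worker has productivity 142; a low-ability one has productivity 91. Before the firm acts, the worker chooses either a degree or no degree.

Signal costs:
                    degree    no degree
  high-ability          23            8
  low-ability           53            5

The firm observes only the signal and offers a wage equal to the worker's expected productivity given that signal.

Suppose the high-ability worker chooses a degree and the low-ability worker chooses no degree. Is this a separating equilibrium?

No

If types separate, degree earns payment 142 and no degree earns 91.
High-ability: degree gives 142 − 23 = 119; no degree gives 91 − 8 = 83. No deviation. ✓
Low-ability: no degree gives 91 − 5 = 86; degree gives 142 − 53 = 89. Would deviate. ✗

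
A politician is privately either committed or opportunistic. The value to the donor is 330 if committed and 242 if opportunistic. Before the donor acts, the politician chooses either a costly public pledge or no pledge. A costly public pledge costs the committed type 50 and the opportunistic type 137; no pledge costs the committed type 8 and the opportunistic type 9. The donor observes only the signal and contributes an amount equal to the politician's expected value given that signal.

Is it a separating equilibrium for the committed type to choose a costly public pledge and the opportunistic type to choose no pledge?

Yes

Under separation the donor infers type exactly: pledge → committed (pays 330), no pledge → opportunistic (pays 242).
Committed: pledge gives 330 − 50 = 280; no pledge gives 242 − 8 = 234. No deviation. ✓
Opportunistic: no pledge gives 242 − 9 = 233; pledge gives 330 − 137 = 193. No deviation. ✓
Both incentive constraints hold.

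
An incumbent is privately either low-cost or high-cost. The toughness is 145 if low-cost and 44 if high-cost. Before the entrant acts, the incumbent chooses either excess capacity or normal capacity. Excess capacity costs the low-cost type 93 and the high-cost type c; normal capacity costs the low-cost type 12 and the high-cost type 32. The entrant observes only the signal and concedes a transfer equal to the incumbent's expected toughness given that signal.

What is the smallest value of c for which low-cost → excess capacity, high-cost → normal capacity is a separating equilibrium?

133

Under separation: excess capacity → low-cost (pays 145); normal capacity → high-cost (pays 44).
Low-cost: 145 − 93 = 52 ≥ 44 − 12 = 32. Holds regardless of c. ✓
High-cost: 44 − 32 ≥ 145 − c, so c ≥ 145 − 12 = 133.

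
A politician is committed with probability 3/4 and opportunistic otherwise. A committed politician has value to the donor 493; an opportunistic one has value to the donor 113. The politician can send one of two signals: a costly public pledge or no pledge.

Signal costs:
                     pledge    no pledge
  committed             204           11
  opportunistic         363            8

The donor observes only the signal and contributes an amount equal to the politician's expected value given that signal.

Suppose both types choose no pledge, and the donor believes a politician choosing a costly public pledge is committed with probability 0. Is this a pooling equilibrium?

At the pooled signal (no pledge) the donor holds the prior 3/4 and pays 3/4·493 + 1/4·113 = 398. Off-path (pledge) belief 0 gives 0·493 + 1·113 = 113.
Committed: no pledge gives 398 − 11 = 387; pledge gives 113 − 204 = -91. Stays. ✓
Opportunistic: no pledge gives 398 − 8 = 390; pledge gives 113 − 363 = -250. Stays. ✓

Yes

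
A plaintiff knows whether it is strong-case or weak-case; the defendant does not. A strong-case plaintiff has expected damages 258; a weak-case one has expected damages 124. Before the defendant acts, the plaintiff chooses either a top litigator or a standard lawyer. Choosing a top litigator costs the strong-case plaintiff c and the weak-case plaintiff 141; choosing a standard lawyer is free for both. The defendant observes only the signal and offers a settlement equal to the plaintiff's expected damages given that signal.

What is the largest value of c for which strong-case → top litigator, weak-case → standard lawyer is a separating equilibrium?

Under separation: top litigator → strong-case (pays 258); standard lawyer → weak-case (pays 124).
Weak-case: 124 − 0 = 124 ≥ 258 − 141 = 117. Holds regardless of c. ✓
Strong-case: 258 − c ≥ 124 − 0, so c ≤ 258 − 124 = 134.

134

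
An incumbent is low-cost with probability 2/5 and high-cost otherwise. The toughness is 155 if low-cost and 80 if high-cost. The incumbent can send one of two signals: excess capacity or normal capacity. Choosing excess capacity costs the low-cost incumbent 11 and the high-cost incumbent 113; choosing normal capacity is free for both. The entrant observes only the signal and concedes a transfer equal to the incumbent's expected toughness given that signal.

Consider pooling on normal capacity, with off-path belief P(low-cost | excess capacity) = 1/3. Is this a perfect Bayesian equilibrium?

At the pooled signal (normal capacity) the entrant holds the prior 2/5 and pays 2/5·155 + 3/5·80 = 110. Off-path (excess capacity) belief 1/3 gives 1/3·155 + 2/3·80 = 105.
Low-cost: normal capacity gives 110 − 0 = 110; excess capacity gives 105 − 11 = 94. Stays. ✓
High-cost: normal capacity gives 110 − 0 = 110; excess capacity gives 105 − 113 = -8. Stays. ✓

Yes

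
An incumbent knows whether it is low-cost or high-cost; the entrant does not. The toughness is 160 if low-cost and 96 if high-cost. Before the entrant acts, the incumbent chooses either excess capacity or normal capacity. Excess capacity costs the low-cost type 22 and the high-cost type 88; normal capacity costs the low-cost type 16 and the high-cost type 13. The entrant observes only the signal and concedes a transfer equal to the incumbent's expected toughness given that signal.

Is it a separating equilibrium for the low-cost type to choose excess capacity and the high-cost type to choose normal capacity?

Under separation the entrant infers type exactly: excess capacity → low-cost (pays 160), normal capacity → high-cost (pays 96).
Low-cost: excess capacity gives 160 − 22 = 138; normal capacity gives 96 − 16 = 80. No deviation. ✓
High-cost: normal capacity gives 96 − 13 = 83; excess capacity gives 160 − 88 = 72. No deviation. ✓
Both incentive constraints hold.

Yes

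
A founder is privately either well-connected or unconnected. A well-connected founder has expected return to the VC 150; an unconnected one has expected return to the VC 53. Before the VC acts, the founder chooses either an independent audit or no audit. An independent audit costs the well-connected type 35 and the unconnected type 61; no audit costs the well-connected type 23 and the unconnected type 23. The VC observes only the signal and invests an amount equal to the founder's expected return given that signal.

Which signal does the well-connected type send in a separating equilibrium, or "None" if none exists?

None

Try well-connected → audit, unconnected → no audit:
  If types separate, audit earns payment 150 and no audit earns 53.
  Well-connected: audit gives 150 − 35 = 115; no audit gives 53 − 23 = 30. No deviation. ✓
  Unconnected: no audit gives 53 − 23 = 30; audit gives 150 − 61 = 89. Would deviate. ✗
Try well-connected → no audit, unconnected → audit:
  If types separate, no audit earns payment 150 and audit earns 53.
  Well-connected: no audit gives 150 − 23 = 127; audit gives 53 − 35 = 18. No deviation. ✓
  Unconnected: audit gives 53 − 61 = -8; no audit gives 150 − 23 = 127. Would deviate. ✗
Neither assignment is incentive-compatible.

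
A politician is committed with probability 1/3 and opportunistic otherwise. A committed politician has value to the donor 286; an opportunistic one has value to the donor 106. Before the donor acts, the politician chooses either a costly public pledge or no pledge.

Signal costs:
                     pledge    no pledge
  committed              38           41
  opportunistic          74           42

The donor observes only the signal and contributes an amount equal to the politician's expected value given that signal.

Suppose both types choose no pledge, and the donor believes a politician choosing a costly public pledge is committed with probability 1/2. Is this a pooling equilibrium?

At the pooled signal (no pledge) the donor holds the prior 1/3 and pays 1/3·286 + 2/3·106 = 166. Off-path (pledge) belief 1/2 gives 1/2·286 + 1/2·106 = 196.
Committed: no pledge gives 166 − 41 = 125; pledge gives 196 − 38 = 158. Deviates. ✗
Opportunistic: no pledge gives 166 − 42 = 124; pledge gives 196 − 74 = 122. Stays. ✓

No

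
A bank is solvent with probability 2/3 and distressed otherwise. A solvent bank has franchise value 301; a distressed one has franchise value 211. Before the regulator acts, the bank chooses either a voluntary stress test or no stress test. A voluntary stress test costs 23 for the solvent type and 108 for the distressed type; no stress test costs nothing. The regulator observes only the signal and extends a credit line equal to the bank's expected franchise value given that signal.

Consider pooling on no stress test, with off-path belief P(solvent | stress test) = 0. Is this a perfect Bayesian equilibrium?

Yes

At the pooled signal (no stress test) the regulator holds the prior 2/3 and pays 2/3·301 + 1/3·211 = 271. Off-path (stress test) belief 0 gives 0·301 + 1·211 = 211.
Solvent: no stress test gives 271 − 0 = 271; stress test gives 211 − 23 = 188. Stays. ✓
Distressed: no stress test gives 271 − 0 = 271; stress test gives 211 − 108 = 103. Stays. ✓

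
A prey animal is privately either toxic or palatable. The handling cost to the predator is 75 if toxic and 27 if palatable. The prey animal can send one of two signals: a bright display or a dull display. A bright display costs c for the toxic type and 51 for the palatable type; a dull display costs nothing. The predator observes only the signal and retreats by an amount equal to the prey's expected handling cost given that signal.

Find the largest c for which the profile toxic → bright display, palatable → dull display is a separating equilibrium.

Under separation: bright display → toxic (pays 75); dull display → palatable (pays 27).
Palatable: 27 − 0 = 27 ≥ 75 − 51 = 24. Holds regardless of c. ✓
Toxic: 75 − c ≥ 27 − 0, so c ≤ 75 − 27 = 48.

48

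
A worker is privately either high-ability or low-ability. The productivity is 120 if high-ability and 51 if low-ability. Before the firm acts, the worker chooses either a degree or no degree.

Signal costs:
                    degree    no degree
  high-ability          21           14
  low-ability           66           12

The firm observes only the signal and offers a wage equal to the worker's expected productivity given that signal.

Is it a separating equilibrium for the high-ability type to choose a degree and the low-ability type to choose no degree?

If types separate, degree earns payment 120 and no degree earns 51.
High-ability: degree gives 120 − 21 = 99; no degree gives 51 − 14 = 37. No deviation. ✓
Low-ability: no degree gives 51 − 12 = 39; degree gives 120 − 66 = 54. Would deviate. ✗

No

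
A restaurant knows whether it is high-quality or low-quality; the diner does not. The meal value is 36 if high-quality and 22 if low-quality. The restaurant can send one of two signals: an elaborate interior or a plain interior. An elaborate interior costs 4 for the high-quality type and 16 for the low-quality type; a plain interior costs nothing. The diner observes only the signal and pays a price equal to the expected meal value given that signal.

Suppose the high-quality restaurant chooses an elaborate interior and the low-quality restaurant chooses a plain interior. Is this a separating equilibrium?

Yes

If types separate, elaborate interior earns payment 36 and plain interior earns 22.
High-quality: elaborate interior gives 36 − 4 = 32; plain interior gives 22 − 0 = 22. No deviation. ✓
Low-quality: plain interior gives 22 − 0 = 22; elaborate interior gives 36 − 16 = 20. No deviation. ✓
Neither type gains from mimicking the other.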